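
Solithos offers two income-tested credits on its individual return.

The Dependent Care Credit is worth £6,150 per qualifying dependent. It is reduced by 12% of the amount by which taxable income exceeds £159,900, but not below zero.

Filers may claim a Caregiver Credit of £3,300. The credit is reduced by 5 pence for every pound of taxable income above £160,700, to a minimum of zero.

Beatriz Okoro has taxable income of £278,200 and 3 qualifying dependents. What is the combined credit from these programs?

£4,254

Dependent Care Credit: base = 3 × £6,150 = £18,450. 12% of the £118,300 excess over £159,900 is £14,196; credit = £18,450 − £14,196 = £4,254.
Caregiver Credit: 5% of the £117,500 excess over £160,700 is £5,875 ≥ base, so the credit is £0.
Total: £4,254 + £0 = £4,254.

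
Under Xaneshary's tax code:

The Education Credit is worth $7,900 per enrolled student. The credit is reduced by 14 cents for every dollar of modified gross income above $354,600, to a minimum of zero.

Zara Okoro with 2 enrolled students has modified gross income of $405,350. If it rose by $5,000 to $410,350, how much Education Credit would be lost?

At $405,350 — base = 2 × $7,900 = $15,800. 14% of the $50,750 excess over $354,600 is $7,105; credit = $15,800 − $7,105 = $8,695.
At $410,350 — base = 2 × $7,900 = $15,800. 14% of the $55,750 excess over $354,600 is $7,805; credit = $15,800 − $7,805 = $7,995.
Lost: $8,695 − $7,995 = $700.

$700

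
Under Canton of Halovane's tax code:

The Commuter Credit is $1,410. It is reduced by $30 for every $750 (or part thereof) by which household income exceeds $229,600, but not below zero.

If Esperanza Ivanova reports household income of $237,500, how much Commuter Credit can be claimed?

$1,080

Commuter Credit: income exceeds $229,600 by $7,900, which is 11 full-or-partial $750 increments; reduction = 11 × $30 = $330, leaving $1,080.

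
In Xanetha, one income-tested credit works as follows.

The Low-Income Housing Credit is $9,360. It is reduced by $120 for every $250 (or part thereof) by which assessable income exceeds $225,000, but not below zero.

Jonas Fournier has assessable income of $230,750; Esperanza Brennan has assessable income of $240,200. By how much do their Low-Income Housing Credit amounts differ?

$4,560

Jonas ($230,750): Low-Income Housing Credit: income exceeds $225,000 by $5,750, which is 23 full-or-partial $250 increments; reduction = 23 × $120 = $2,760, leaving $6,600.
Esperanza ($240,200): Low-Income Housing Credit: income exceeds $225,000 by $15,200, which is 61 full-or-partial $250 increments; reduction = 61 × $120 = $7,320, leaving $2,040.
Difference: |$6,600 − $2,040| = $4,560.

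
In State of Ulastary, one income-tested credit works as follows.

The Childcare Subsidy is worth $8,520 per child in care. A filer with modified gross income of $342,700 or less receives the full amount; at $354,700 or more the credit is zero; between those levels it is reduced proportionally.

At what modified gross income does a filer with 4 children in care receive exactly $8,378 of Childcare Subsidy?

$351,750

Full credit = 4 × $8,520 = $34,080.
$8,378 is 8,378/34,080 of the full $34,080, so 25,702/34,080 of the $12,000 range has been used: income = $342,700 + $12,000 × 25,702/34,080 = $351,750.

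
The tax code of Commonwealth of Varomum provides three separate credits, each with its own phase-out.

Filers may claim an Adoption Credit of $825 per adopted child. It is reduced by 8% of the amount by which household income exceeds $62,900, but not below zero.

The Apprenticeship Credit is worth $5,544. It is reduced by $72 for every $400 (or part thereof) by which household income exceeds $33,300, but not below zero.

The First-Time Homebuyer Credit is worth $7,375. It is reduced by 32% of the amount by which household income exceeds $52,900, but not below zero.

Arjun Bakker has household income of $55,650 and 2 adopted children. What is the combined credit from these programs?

Adoption Credit: base = 2 × $825 = $1,650. $55,650 is at or below the $62,900 threshold, so the full $1,650 applies.
Apprenticeship Credit: income exceeds $33,300 by $22,350, which is 56 full-or-partial $400 increments; reduction = 56 × $72 = $4,032, leaving $1,512.
First-Time Homebuyer Credit: 32% of the $2,750 excess over $52,900 is $880; credit = $7,375 − $880 = $6,495.
Total: $1,650 + $1,512 + $6,495 = $9,657.

$9,657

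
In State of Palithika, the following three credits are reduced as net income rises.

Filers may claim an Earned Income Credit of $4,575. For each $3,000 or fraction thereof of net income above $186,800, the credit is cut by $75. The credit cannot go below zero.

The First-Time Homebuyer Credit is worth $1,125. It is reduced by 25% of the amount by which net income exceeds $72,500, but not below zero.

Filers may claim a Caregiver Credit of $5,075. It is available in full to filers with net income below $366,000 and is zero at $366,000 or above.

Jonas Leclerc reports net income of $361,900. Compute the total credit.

$5,225

Earned Income Credit: income exceeds $186,800 by $175,100, which is 59 full-or-partial $3,000 increments; reduction = 59 × $75 = $4,425, leaving $150.
First-Time Homebuyer Credit: 25% of the $289,400 excess over $72,500 is $72,350 ≥ base, so the credit is $0.
Caregiver Credit: $361,900 is below the $366,000 cutoff, so the full $5,075 applies.
Total: $150 + $0 + $5,075 = $5,225.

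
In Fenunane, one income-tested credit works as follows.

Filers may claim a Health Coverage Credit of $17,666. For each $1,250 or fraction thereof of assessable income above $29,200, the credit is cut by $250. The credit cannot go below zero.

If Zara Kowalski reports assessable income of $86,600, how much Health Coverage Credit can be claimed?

$6,166

Health Coverage Credit: income exceeds $29,200 by $57,400, which is 46 full-or-partial $1,250 increments; reduction = 46 × $250 = $11,500, leaving $6,166.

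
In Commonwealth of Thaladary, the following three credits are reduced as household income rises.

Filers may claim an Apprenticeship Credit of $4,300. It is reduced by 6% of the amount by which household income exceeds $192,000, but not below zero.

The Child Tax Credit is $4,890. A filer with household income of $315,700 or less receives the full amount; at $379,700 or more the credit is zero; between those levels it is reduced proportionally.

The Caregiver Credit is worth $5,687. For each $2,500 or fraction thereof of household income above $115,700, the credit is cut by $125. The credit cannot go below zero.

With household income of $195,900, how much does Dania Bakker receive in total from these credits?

$10,518

Apprenticeship Credit: 6% of the $3,900 excess over $192,000 is $234; credit = $4,300 − $234 = $4,066.
Child Tax Credit: $195,900 is at or below the $315,700 threshold, so the full $4,890 applies.
Caregiver Credit: income exceeds $115,700 by $80,200, which is 33 full-or-partial $2,500 increments; reduction = 33 × $125 = $4,125, leaving $1,562.
Total: $4,066 + $4,890 + $1,562 = $10,518.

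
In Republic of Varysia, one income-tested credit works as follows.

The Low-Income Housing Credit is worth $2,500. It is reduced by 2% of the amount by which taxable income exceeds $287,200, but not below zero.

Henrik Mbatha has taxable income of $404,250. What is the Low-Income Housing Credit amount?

Low-Income Housing Credit: 2% of the $117,050 excess over $287,200 is $2,341; credit = $2,500 − $2,341 = $159.

$159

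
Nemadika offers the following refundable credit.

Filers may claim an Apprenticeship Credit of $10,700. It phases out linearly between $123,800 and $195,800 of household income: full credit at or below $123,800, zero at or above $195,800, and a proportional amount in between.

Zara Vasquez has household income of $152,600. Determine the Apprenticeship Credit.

Apprenticeship Credit: $152,600 is $28,800 into a $72,000 phase-out range, leaving 43,200/72,000 of the credit: $10,700 × 43,200/72,000 = $6,420.

$6,420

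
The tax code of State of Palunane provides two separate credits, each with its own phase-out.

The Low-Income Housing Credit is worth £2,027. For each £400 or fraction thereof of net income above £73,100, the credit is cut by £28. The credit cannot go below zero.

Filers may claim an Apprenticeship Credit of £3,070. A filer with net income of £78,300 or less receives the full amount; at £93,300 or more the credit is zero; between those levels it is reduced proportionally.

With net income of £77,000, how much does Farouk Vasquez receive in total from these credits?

Low-Income Housing Credit: income exceeds £73,100 by £3,900, which is 10 full-or-partial £400 increments; reduction = 10 × £28 = £280, leaving £1,747.
Apprenticeship Credit: £77,000 is at or below the £78,300 threshold, so the full £3,070 applies.
Total: £1,747 + £3,070 = £4,817.

£4,817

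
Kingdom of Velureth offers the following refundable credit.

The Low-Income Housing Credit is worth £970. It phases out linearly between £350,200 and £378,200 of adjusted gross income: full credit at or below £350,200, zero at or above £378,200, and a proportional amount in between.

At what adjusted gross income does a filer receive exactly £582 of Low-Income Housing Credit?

£582 is 582/970 of the full £970, so 388/970 of the £28,000 range has been used: income = £350,200 + £28,000 × 388/970 = £361,400.

£361,400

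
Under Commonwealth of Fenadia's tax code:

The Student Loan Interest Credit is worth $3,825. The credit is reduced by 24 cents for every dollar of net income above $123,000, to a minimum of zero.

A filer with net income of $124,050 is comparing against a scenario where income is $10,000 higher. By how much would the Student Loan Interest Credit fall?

At $124,050 — 24% of the $1,050 excess over $123,000 is $252; credit = $3,825 − $252 = $3,573.
At $134,050 — 24% of the $11,050 excess over $123,000 is $2,652; credit = $3,825 − $2,652 = $1,173.
Lost: $3,573 − $1,173 = $2,400.

$2,400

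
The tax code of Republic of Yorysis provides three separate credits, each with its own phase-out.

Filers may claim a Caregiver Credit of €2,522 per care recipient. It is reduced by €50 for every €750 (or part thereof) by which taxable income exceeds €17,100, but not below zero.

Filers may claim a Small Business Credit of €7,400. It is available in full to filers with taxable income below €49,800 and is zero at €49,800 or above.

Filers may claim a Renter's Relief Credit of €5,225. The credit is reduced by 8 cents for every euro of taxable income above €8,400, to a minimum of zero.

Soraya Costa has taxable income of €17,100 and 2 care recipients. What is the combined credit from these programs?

€16,973

Caregiver Credit: base = 2 × €2,522 = €5,044. €17,100 is at or below the €17,100 threshold, so the full €5,044 applies.
Small Business Credit: €17,100 is below the €49,800 cutoff, so the full €7,400 applies.
Renter's Relief Credit: 8% of the €8,700 excess over €8,400 is €696; credit = €5,225 − €696 = €4,529.
Total: €5,044 + €7,400 + €4,529 = €16,973.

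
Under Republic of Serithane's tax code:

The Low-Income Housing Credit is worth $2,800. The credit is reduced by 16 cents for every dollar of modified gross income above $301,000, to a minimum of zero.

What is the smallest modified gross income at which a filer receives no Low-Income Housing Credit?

$318,500

The credit falls by 16% of each dollar above $301,000, so it reaches zero when the excess is $2,800 / 16% = $17,500: income = $301,000 + $17,500 = $318,500.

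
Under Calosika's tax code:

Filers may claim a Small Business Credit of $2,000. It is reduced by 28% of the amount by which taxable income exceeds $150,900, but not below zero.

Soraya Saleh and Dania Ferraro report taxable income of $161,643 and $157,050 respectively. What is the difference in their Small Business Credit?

$278

Soraya ($161,643): Small Business Credit: 28% of the $10,743 excess over $150,900 is $3,008.04 ≥ base, so the credit is $0.
Dania ($157,050): Small Business Credit: 28% of the $6,150 excess over $150,900 is $1,722; credit = $2,000 − $1,722 = $278.
Difference: |$0 − $278| = $278.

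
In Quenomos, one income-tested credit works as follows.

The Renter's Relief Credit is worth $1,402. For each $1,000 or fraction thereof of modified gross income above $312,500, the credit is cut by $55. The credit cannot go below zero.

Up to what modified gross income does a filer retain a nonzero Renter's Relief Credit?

After 25 increments the reduction is 25 × $55 = $1,375, leaving $27; one more increment wipes it out. Increment 25 ends at excess 25 × $1,000 = $25,000, so the highest qualifying income is $312,500 + $25,000 = $337,500.

$337,500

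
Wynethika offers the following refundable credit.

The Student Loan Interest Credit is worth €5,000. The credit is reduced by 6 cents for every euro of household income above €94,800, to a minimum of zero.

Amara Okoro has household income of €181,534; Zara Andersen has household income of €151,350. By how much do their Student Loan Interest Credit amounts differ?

€1,607

Amara (€181,534): Student Loan Interest Credit: 6% of the €86,734 excess over €94,800 is €5,204.04 ≥ base, so the credit is €0.
Zara (€151,350): Student Loan Interest Credit: 6% of the €56,550 excess over €94,800 is €3,393; credit = €5,000 − €3,393 = €1,607.
Difference: |€0 − €1,607| = €1,607.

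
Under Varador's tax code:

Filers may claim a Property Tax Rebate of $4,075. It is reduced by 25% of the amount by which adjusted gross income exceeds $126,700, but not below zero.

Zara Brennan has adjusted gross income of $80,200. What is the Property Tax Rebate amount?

$4,075

Property Tax Rebate: $80,200 is at or below the $126,700 threshold, so the full $4,075 applies.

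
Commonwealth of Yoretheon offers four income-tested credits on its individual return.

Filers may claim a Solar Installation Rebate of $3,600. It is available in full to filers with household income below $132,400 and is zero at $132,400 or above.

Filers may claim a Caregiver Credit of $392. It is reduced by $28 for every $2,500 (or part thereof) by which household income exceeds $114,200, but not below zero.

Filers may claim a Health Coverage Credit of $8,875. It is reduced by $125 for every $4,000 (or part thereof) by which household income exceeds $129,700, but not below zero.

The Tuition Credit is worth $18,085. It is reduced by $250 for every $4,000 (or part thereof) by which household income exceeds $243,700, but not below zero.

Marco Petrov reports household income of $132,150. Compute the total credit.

Solar Installation Rebate: $132,150 is below the $132,400 cutoff, so the full $3,600 applies.
Caregiver Credit: income exceeds $114,200 by $17,950, which is 8 full-or-partial $2,500 increments; reduction = 8 × $28 = $224, leaving $168.
Health Coverage Credit: income exceeds $129,700 by $2,450, which is 1 full-or-partial $4,000 increment; reduction = 1 × $125 = $125, leaving $8,750.
Tuition Credit: $132,150 is at or below the $243,700 threshold, so the full $18,085 applies.
Total: $3,600 + $168 + $8,750 + $18,085 = $30,603.

$30,603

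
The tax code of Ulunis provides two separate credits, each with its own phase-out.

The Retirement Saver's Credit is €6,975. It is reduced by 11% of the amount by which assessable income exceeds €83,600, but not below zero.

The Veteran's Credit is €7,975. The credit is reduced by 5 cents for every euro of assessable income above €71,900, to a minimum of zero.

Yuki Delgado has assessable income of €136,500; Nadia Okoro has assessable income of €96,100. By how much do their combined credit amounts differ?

Yuki (€136,500): Retirement Saver's Credit: 11% of the €52,900 excess over €83,600 is €5,819; credit = €6,975 − €5,819 = €1,156. Veteran's Credit: 5% of the €64,600 excess over €71,900 is €3,230; credit = €7,975 − €3,230 = €4,745. total €1,156 + €4,745 = €5,901
Nadia (€96,100): Retirement Saver's Credit: 11% of the €12,500 excess over €83,600 is €1,375; credit = €6,975 − €1,375 = €5,600. Veteran's Credit: 5% of the €24,200 excess over €71,900 is €1,210; credit = €7,975 − €1,210 = €6,765. total €5,600 + €6,765 = €12,365
Difference: |€5,901 − €12,365| = €6,464.

€6,464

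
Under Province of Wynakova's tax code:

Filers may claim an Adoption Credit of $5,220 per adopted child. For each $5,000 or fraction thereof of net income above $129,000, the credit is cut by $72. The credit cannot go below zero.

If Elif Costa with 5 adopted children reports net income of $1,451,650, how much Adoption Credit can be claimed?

$7,020

Adoption Credit: base = 5 × $5,220 = $26,100. income exceeds $129,000 by $1,322,650, which is 265 full-or-partial $5,000 increments; reduction = 265 × $72 = $19,080, leaving $7,020.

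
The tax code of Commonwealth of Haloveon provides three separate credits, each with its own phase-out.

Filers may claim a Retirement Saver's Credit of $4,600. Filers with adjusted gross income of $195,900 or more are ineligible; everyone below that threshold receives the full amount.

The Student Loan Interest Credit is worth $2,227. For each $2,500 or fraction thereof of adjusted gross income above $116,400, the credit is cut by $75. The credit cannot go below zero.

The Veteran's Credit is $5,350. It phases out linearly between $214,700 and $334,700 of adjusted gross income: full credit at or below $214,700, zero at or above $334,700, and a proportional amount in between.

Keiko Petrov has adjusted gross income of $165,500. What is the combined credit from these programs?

Retirement Saver's Credit: $165,500 is below the $195,900 cutoff, so the full $4,600 applies.
Student Loan Interest Credit: income exceeds $116,400 by $49,100, which is 20 full-or-partial $2,500 increments; reduction = 20 × $75 = $1,500, leaving $727.
Veteran's Credit: $165,500 is at or below the $214,700 threshold, so the full $5,350 applies.
Total: $4,600 + $727 + $5,350 = $10,677.

$10,677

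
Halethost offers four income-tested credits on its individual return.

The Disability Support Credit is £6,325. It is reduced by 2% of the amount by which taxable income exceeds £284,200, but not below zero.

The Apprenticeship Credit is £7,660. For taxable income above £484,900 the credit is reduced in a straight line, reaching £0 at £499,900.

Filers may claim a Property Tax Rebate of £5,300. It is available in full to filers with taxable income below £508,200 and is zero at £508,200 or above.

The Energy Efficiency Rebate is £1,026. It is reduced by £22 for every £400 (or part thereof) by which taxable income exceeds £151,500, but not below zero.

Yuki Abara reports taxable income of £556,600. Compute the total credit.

Disability Support Credit: 2% of the £272,400 excess over £284,200 is £5,448; credit = £6,325 − £5,448 = £877.
Apprenticeship Credit: £556,600 is at or above £499,900, so the credit is £0.
Property Tax Rebate: £556,600 meets or exceeds the £508,200 cutoff, so the credit is £0.
Energy Efficiency Rebate: income exceeds £151,500 by £405,100 → 1013 increments × £22 = £22,286 ≥ base, so the credit is £0.
Total: £877 + £0 + £0 + £0 = £877.

£877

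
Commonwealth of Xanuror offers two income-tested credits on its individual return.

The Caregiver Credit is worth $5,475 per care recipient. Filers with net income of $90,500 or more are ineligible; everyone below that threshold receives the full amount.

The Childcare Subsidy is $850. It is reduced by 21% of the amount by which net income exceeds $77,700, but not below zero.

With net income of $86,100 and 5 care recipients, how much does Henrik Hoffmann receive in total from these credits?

Caregiver Credit: base = 5 × $5,475 = $27,375. $86,100 is below the $90,500 cutoff, so the full $27,375 applies.
Childcare Subsidy: 21% of the $8,400 excess over $77,700 is $1,764 ≥ base, so the credit is $0.
Total: $27,375 + $0 = $27,375.

$27,375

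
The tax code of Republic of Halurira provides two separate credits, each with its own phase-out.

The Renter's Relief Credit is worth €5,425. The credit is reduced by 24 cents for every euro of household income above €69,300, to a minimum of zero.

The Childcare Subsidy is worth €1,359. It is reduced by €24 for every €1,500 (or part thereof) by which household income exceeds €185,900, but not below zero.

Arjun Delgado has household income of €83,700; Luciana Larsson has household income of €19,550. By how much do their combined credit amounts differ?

Arjun (€83,700): Renter's Relief Credit: 24% of the €14,400 excess over €69,300 is €3,456; credit = €5,425 − €3,456 = €1,969. Childcare Subsidy: €83,700 is at or below the €185,900 threshold, so the full €1,359 applies. total €1,969 + €1,359 = €3,328
Luciana (€19,550): Renter's Relief Credit: €19,550 is at or below the €69,300 threshold, so the full €5,425 applies. Childcare Subsidy: €19,550 is at or below the €185,900 threshold, so the full €1,359 applies. total €5,425 + €1,359 = €6,784
Difference: |€3,328 − €6,784| = €3,456.

€3,456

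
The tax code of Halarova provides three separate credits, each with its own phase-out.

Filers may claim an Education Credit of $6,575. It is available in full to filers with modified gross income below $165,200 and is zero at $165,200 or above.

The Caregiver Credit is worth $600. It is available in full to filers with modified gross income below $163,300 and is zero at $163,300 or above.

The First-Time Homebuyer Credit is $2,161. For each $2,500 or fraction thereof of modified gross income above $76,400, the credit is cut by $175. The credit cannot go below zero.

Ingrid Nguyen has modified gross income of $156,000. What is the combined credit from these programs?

$7,175

Education Credit: $156,000 is below the $165,200 cutoff, so the full $6,575 applies.
Caregiver Credit: $156,000 is below the $163,300 cutoff, so the full $600 applies.
First-Time Homebuyer Credit: income exceeds $76,400 by $79,600 → 32 increments × $175 = $5,600 ≥ base, so the credit is $0.
Total: $6,575 + $600 + $0 = $7,175.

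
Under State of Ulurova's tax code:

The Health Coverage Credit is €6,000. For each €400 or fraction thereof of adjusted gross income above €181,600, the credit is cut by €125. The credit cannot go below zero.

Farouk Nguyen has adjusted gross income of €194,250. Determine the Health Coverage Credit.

€2,000

Health Coverage Credit: income exceeds €181,600 by €12,650, which is 32 full-or-partial €400 increments; reduction = 32 × €125 = €4,000, leaving €2,000.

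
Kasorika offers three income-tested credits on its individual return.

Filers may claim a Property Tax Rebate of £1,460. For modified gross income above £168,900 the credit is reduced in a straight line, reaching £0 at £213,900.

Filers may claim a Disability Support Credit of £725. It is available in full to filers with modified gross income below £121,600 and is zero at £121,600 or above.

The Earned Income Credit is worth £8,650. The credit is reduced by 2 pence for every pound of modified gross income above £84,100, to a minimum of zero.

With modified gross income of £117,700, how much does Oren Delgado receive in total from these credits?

£10,163

Property Tax Rebate: £117,700 is at or below the £168,900 threshold, so the full £1,460 applies.
Disability Support Credit: £117,700 is below the £121,600 cutoff, so the full £725 applies.
Earned Income Credit: 2% of the £33,600 excess over £84,100 is £672; credit = £8,650 − £672 = £7,978.
Total: £1,460 + £725 + £7,978 = £10,163.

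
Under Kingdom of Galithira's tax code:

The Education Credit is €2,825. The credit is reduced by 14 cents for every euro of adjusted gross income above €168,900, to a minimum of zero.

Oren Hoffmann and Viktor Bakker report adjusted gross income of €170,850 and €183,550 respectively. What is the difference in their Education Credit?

€1,778

Oren (€170,850): Education Credit: 14% of the €1,950 excess over €168,900 is €273; credit = €2,825 − €273 = €2,552.
Viktor (€183,550): Education Credit: 14% of the €14,650 excess over €168,900 is €2,051; credit = €2,825 − €2,051 = €774.
Difference: |€2,552 − €774| = €1,778.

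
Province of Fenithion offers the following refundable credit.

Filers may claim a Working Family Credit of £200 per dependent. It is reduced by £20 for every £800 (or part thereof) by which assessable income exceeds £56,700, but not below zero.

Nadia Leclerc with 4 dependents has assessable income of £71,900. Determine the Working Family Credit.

Working Family Credit: base = 4 × £200 = £800. income exceeds £56,700 by £15,200, which is 19 full-or-partial £800 increments; reduction = 19 × £20 = £380, leaving £420.

£420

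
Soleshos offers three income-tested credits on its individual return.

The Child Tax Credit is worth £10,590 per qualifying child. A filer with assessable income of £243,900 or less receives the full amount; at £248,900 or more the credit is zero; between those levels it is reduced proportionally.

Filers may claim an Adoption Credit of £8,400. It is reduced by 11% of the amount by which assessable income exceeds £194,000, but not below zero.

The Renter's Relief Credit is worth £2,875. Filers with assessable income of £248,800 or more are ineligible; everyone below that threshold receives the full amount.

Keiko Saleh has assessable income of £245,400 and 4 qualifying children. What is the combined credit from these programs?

£35,273

Child Tax Credit: base = 4 × £10,590 = £42,360. £245,400 is £1,500 into a £5,000 phase-out range, leaving 3,500/5,000 of the credit: £42,360 × 3,500/5,000 = £29,652.
Adoption Credit: 11% of the £51,400 excess over £194,000 is £5,654; credit = £8,400 − £5,654 = £2,746.
Renter's Relief Credit: £245,400 is below the £248,800 cutoff, so the full £2,875 applies.
Total: £29,652 + £2,746 + £2,875 = £35,273.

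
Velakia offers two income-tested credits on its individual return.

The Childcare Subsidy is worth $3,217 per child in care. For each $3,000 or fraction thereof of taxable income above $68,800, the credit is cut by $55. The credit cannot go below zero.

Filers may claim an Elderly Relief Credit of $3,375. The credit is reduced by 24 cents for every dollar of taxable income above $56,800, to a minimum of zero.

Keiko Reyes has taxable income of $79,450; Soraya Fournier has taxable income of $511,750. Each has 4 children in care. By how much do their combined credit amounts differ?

Keiko ($79,450): Childcare Subsidy: base = 4 × $3,217 = $12,868. income exceeds $68,800 by $10,650, which is 4 full-or-partial $3,000 increments; reduction = 4 × $55 = $220, leaving $12,648. Elderly Relief Credit: 24% of the $22,650 excess over $56,800 is $5,436 ≥ base, so the credit is $0. total $12,648 + $0 = $12,648
Soraya ($511,750): Childcare Subsidy: base = 4 × $3,217 = $12,868. income exceeds $68,800 by $442,950, which is 148 full-or-partial $3,000 increments; reduction = 148 × $55 = $8,140, leaving $4,728. Elderly Relief Credit: 24% of the $454,950 excess over $56,800 is $109,188 ≥ base, so the credit is $0. total $4,728 + $0 = $4,728
Difference: |$12,648 − $4,728| = $7,920.

$7,920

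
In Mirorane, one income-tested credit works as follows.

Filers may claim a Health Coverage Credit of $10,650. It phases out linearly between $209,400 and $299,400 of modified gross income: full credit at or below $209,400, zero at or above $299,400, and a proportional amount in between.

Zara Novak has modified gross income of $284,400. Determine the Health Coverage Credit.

Health Coverage Credit: $284,400 is $75,000 into a $90,000 phase-out range, leaving 15,000/90,000 of the credit: $10,650 × 15,000/90,000 = $1,775.

$1,775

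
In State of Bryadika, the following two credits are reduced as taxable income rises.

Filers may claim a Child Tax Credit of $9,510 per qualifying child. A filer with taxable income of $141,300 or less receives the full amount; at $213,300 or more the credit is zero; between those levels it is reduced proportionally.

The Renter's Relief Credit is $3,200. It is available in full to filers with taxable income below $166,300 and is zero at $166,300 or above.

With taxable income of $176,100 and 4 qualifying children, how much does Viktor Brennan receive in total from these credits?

$19,654

Child Tax Credit: base = 4 × $9,510 = $38,040. $176,100 is $34,800 into a $72,000 phase-out range, leaving 37,200/72,000 of the credit: $38,040 × 37,200/72,000 = $19,654.
Renter's Relief Credit: $176,100 meets or exceeds the $166,300 cutoff, so the credit is $0.
Total: $19,654 + $0 = $19,654.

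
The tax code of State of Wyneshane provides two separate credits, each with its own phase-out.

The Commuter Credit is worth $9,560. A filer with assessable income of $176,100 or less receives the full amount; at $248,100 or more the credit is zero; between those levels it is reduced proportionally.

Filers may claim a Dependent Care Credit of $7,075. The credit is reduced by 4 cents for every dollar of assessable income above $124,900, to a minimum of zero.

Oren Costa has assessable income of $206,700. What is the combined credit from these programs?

Commuter Credit: $206,700 is $30,600 into a $72,000 phase-out range, leaving 41,400/72,000 of the credit: $9,560 × 41,400/72,000 = $5,497.
Dependent Care Credit: 4% of the $81,800 excess over $124,900 is $3,272; credit = $7,075 − $3,272 = $3,803.
Total: $5,497 + $3,803 = $9,300.

$9,300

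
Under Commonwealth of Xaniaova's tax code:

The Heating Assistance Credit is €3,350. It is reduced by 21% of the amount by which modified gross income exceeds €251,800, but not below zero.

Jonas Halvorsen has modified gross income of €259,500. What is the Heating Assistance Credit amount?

Heating Assistance Credit: 21% of the €7,700 excess over €251,800 is €1,617; credit = €3,350 − €1,617 = €1,733.

€1,733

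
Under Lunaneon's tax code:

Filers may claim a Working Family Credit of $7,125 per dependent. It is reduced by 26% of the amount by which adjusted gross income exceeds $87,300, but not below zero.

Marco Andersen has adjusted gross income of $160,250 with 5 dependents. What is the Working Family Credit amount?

$16,658

Working Family Credit: base = 5 × $7,125 = $35,625. 26% of the $72,950 excess over $87,300 is $18,967; credit = $35,625 − $18,967 = $16,658.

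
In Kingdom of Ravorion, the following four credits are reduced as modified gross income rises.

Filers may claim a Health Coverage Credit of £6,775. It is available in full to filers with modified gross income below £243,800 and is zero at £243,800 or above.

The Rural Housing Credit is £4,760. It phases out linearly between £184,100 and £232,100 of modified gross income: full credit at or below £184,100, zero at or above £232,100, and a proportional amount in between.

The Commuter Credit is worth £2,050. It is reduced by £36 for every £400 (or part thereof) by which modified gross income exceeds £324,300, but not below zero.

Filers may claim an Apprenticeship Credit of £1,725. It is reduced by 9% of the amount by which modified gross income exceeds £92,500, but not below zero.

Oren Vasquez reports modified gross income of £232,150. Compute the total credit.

Health Coverage Credit: £232,150 is below the £243,800 cutoff, so the full £6,775 applies.
Rural Housing Credit: £232,150 is at or above £232,100, so the credit is £0.
Commuter Credit: £232,150 is at or below the £324,300 threshold, so the full £2,050 applies.
Apprenticeship Credit: 9% of the £139,650 excess over £92,500 is £12,568.50 ≥ base, so the credit is £0.
Total: £6,775 + £0 + £2,050 + £0 = £8,825.

£8,825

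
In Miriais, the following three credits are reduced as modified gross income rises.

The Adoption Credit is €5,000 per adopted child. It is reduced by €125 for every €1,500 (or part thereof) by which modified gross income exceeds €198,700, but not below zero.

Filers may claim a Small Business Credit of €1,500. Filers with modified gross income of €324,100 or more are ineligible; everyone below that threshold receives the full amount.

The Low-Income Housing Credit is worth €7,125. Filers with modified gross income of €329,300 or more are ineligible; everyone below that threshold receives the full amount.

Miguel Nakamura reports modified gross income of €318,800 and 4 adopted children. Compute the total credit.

€18,500

Adoption Credit: base = 4 × €5,000 = €20,000. income exceeds €198,700 by €120,100, which is 81 full-or-partial €1,500 increments; reduction = 81 × €125 = €10,125, leaving €9,875.
Small Business Credit: €318,800 is below the €324,100 cutoff, so the full €1,500 applies.
Low-Income Housing Credit: €318,800 is below the €329,300 cutoff, so the full €7,125 applies.
Total: €9,875 + €1,500 + €7,125 = €18,500.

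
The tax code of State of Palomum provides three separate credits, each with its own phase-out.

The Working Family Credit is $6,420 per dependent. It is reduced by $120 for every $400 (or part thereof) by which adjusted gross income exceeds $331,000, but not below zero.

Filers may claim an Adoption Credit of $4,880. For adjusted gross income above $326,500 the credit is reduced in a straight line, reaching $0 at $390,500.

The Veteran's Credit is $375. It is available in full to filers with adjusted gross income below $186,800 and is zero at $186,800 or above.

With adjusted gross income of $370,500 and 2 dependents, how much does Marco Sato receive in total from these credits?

Working Family Credit: base = 2 × $6,420 = $12,840. income exceeds $331,000 by $39,500, which is 99 full-or-partial $400 increments; reduction = 99 × $120 = $11,880, leaving $960.
Adoption Credit: $370,500 is $44,000 into a $64,000 phase-out range, leaving 20,000/64,000 of the credit: $4,880 × 20,000/64,000 = $1,525.
Veteran's Credit: $370,500 meets or exceeds the $186,800 cutoff, so the credit is $0.
Total: $960 + $1,525 + $0 = $2,485.

$2,485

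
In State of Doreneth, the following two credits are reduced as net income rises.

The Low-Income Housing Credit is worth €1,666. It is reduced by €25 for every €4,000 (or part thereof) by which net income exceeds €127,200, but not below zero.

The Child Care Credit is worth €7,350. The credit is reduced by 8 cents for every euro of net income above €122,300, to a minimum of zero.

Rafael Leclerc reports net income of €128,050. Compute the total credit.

€8,531

Low-Income Housing Credit: income exceeds €127,200 by €850, which is 1 full-or-partial €4,000 increment; reduction = 1 × €25 = €25, leaving €1,641.
Child Care Credit: 8% of the €5,750 excess over €122,300 is €460; credit = €7,350 − €460 = €6,890.
Total: €1,641 + €6,890 = €8,531.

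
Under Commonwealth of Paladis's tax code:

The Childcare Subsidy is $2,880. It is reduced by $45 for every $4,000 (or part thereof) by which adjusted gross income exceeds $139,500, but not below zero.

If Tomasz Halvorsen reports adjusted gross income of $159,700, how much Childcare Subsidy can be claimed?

Childcare Subsidy: income exceeds $139,500 by $20,200, which is 6 full-or-partial $4,000 increments; reduction = 6 × $45 = $270, leaving $2,610.

$2,610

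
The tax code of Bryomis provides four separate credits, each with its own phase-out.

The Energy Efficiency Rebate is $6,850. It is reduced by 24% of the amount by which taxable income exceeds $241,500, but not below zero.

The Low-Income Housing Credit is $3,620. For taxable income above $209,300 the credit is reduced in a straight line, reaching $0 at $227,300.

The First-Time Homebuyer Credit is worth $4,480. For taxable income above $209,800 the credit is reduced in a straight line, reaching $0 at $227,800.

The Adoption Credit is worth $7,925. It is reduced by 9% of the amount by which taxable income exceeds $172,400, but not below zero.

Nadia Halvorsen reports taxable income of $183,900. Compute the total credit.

Energy Efficiency Rebate: $183,900 is at or below the $241,500 threshold, so the full $6,850 applies.
Low-Income Housing Credit: $183,900 is at or below the $209,300 threshold, so the full $3,620 applies.
First-Time Homebuyer Credit: $183,900 is at or below the $209,800 threshold, so the full $4,480 applies.
Adoption Credit: 9% of the $11,500 excess over $172,400 is $1,035; credit = $7,925 − $1,035 = $6,890.
Total: $6,850 + $3,620 + $4,480 + $6,890 = $21,840.

$21,840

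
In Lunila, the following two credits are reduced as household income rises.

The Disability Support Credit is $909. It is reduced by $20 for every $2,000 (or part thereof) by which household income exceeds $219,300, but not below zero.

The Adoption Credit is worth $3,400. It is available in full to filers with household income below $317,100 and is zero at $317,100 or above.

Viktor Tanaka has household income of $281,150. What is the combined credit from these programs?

$3,689

Disability Support Credit: income exceeds $219,300 by $61,850, which is 31 full-or-partial $2,000 increments; reduction = 31 × $20 = $620, leaving $289.
Adoption Credit: $281,150 is below the $317,100 cutoff, so the full $3,400 applies.
Total: $289 + $3,400 = $3,689.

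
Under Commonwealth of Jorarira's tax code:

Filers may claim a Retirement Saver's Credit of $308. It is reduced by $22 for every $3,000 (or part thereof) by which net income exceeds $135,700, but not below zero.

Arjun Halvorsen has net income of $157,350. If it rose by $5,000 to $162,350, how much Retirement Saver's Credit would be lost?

$22

At $157,350 — income exceeds $135,700 by $21,650, which is 8 full-or-partial $3,000 increments; reduction = 8 × $22 = $176, leaving $132.
At $162,350 — income exceeds $135,700 by $26,650, which is 9 full-or-partial $3,000 increments; reduction = 9 × $22 = $198, leaving $110.
Lost: $132 − $110 = $22.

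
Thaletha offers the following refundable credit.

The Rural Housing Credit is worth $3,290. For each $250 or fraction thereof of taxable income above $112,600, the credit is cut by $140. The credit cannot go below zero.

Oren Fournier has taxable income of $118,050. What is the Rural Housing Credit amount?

Rural Housing Credit: income exceeds $112,600 by $5,450, which is 22 full-or-partial $250 increments; reduction = 22 × $140 = $3,080, leaving $210.

$210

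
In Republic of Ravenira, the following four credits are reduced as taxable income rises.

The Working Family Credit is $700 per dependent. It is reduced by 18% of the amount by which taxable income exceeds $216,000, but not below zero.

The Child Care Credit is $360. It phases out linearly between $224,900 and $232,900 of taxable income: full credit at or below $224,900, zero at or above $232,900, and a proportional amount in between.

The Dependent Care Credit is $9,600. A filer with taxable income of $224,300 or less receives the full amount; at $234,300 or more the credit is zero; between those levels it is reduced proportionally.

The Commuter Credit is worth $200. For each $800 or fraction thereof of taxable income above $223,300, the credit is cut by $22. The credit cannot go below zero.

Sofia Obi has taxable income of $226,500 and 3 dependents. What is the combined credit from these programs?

$8,098

Working Family Credit: base = 3 × $700 = $2,100. 18% of the $10,500 excess over $216,000 is $1,890; credit = $2,100 − $1,890 = $210.
Child Care Credit: $226,500 is $1,600 into a $8,000 phase-out range, leaving 6,400/8,000 of the credit: $360 × 6,400/8,000 = $288.
Dependent Care Credit: $226,500 is $2,200 into a $10,000 phase-out range, leaving 7,800/10,000 of the credit: $9,600 × 7,800/10,000 = $7,488.
Commuter Credit: income exceeds $223,300 by $3,200, which is 4 full-or-partial $800 increments; reduction = 4 × $22 = $88, leaving $112.
Total: $210 + $288 + $7,488 + $112 = $8,098.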